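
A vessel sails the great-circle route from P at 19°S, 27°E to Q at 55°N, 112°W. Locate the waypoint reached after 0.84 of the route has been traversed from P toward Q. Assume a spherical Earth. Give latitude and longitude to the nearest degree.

Write both endpoints as unit vectors p₁, p₂ with components (cos φ cos λ, cos φ sin λ, sin φ).
The central angle between the endpoints is δ = arccos(p₁·p₂) ≈ 2.313 rad (132.5°).
Interpolate at f = 0.84 with slerp weights a = sin((1−f)δ)/sin δ ≈ 0.491, b = sin(fδ)/sin δ ≈ 1.264.
p = a·p₁ + b·p₂ ≈ (0.142, -0.462, 0.876); φ = arcsin(p_z) ≈ 61.13°, λ = atan2(p_y, p_x) ≈ -72.91°.

≈ 61°N, 73°W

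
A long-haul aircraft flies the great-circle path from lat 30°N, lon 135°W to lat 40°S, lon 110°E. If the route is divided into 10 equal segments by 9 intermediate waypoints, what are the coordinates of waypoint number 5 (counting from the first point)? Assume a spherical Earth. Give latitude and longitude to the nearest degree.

The haversine formula gives a central angle δ ≈ 2.217 rad (127.0°) between the endpoints.
Interpolate at f = 5/10 with slerp weights a = sin((1−f)δ)/sin δ ≈ 1.121, b = sin(fδ)/sin δ ≈ 1.121.
p = a·p₁ + b·p₂ ≈ (-0.980, 0.120, -0.160); φ = arcsin(p_z) ≈ -9.21°, λ = atan2(p_y, p_x) ≈ 172.99°.

≈ lat 9°S, lon 173°E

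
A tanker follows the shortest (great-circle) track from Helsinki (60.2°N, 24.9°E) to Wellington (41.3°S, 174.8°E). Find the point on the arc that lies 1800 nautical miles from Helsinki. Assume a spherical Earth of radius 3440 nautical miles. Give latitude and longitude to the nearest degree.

≈ 62°N, 90°E

Write both endpoints as unit vectors p₁, p₂ with components (cos φ cos λ, cos φ sin λ, sin φ).
The central angle between the endpoints is δ = arccos(p₁·p₂) ≈ 2.681 rad (153.6°). The total great-circle distance is δ·R ≈ 2.681 × 3440 ≈ 9222 nmi, so the target fraction is f = 1800/9222 ≈ 0.195.
Interpolate at f ≈ 0.195 with slerp weights a = sin((1−f)δ)/sin δ ≈ 1.873, b = sin(fδ)/sin δ ≈ 1.124.
p = a·p₁ + b·p₂ ≈ (0.003, 0.468, 0.883); φ = arcsin(p_z) ≈ 62.07°, λ = atan2(p_y, p_x) ≈ 89.59°.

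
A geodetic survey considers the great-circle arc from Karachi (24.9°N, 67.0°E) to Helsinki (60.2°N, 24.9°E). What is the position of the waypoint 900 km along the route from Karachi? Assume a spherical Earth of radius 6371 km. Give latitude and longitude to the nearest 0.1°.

Convert each endpoint to a unit vector on the sphere (x = cos φ cos λ, y = cos φ sin λ, z = sin φ).
The central angle between the endpoints is δ = arccos(p₁·p₂) ≈ 0.796 rad (45.6°). The total great-circle distance is δ·R ≈ 0.796 × 6371 ≈ 5069 km, so the target fraction is f = 900/5069 ≈ 0.178.
Interpolate at f ≈ 0.178 with slerp weights a = sin((1−f)δ)/sin δ ≈ 0.852, b = sin(fδ)/sin δ ≈ 0.197.
p = a·p₁ + b·p₂ ≈ (0.391, 0.753, 0.530); φ = arcsin(p_z) ≈ 31.99°, λ = atan2(p_y, p_x) ≈ 62.56°.

≈ (32.0°N, 62.6°E)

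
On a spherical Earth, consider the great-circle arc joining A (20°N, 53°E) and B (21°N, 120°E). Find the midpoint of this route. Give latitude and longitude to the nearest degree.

From cos δ = sin φ₁ sin φ₂ + cos φ₁ cos φ₂ cos Δλ, the central angle is δ ≈ 1.087 rad (62.3°).
Interpolate at f = 1/2 with slerp weights a = sin((1−f)δ)/sin δ ≈ 0.584, b = sin(fδ)/sin δ ≈ 0.584.
p = a·p₁ + b·p₂ ≈ (0.058, 0.911, 0.409); φ = arcsin(p_z) ≈ 24.15°, λ = atan2(p_y, p_x) ≈ 86.38°.

≈ (24°N, 86°E)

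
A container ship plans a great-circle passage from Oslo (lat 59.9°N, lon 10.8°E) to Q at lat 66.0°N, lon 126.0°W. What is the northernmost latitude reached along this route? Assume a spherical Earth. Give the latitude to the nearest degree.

The great circle lies in the plane with unit normal n̂ = (p₁ × p₂)/|p₁ × p₂|.
Here n̂_z ≈ -0.182; the vertex latitude is φ_max = arccos|n̂_z| ≈ 79.5°.

≈ 80°N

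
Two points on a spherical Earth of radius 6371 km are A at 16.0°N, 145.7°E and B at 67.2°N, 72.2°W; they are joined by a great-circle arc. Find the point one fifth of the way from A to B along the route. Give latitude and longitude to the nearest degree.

Convert each endpoint to a unit vector on the sphere (x = cos φ cos λ, y = cos φ sin λ, z = sin φ).
The central angle between the endpoints is δ = arccos(p₁·p₂) ≈ 1.611 rad (92.3°).
Interpolate at f = 1/5 with slerp weights a = sin((1−f)δ)/sin δ ≈ 0.961, b = sin(fδ)/sin δ ≈ 0.317.
p = a·p₁ + b·p₂ ≈ (-0.726, 0.404, 0.557); φ = arcsin(p_z) ≈ 33.85°, λ = atan2(p_y, p_x) ≈ 150.91°.

≈ 34°N, 151°E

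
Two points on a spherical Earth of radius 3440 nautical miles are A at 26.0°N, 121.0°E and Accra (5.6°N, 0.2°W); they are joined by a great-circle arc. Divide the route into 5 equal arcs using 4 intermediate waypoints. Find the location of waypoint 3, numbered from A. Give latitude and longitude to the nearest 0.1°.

≈ 26.6°N, 42.7°E

The haversine formula gives a central angle δ ≈ 2.005 rad (114.9°) between the endpoints.
Interpolate at f = 3/5 with slerp weights a = sin((1−f)δ)/sin δ ≈ 0.792, b = sin(fδ)/sin δ ≈ 1.028.
p = a·p₁ + b·p₂ ≈ (0.657, 0.607, 0.448); φ = arcsin(p_z) ≈ 26.59°, λ = atan2(p_y, p_x) ≈ 42.73°.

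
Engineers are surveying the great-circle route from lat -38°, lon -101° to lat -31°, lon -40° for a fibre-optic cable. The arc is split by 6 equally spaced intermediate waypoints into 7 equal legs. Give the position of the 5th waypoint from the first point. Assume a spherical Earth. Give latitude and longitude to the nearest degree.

Write both endpoints as unit vectors p₁, p₂ with components (cos φ cos λ, cos φ sin λ, sin φ).
The central angle between the endpoints is δ = arccos(p₁·p₂) ≈ 0.870 rad (49.9°).
Interpolate at f = 5/7 with slerp weights a = sin((1−f)δ)/sin δ ≈ 0.322, b = sin(fδ)/sin δ ≈ 0.762.
p = a·p₁ + b·p₂ ≈ (0.452, -0.669, -0.591); φ = arcsin(p_z) ≈ -36.19°, λ = atan2(p_y, p_x) ≈ -55.96°.

≈ lat -36°, lon -56°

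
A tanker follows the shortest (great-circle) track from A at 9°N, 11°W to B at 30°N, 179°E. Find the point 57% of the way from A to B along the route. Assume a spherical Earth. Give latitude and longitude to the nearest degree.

≈ 77°N, 94°W

The haversine formula gives a central angle δ ≈ 2.441 rad (139.8°) between the endpoints.
Interpolate at f = 0.57 with slerp weights a = sin((1−f)δ)/sin δ ≈ 1.344, b = sin(fδ)/sin δ ≈ 1.525.
p = a·p₁ + b·p₂ ≈ (-0.017, -0.230, 0.973); φ = arcsin(p_z) ≈ 76.65°, λ = atan2(p_y, p_x) ≈ -94.32°.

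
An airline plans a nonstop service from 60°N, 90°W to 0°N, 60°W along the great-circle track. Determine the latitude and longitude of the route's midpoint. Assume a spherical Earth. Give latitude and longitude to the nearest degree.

The haversine formula gives a central angle δ ≈ 1.123 rad (64.3°) between the endpoints.
Interpolate at f = 1/2 with slerp weights a = sin((1−f)δ)/sin δ ≈ 0.591, b = sin(fδ)/sin δ ≈ 0.591.
p = a·p₁ + b·p₂ ≈ (0.295, -0.807, 0.512); φ = arcsin(p_z) ≈ 30.77°, λ = atan2(p_y, p_x) ≈ -69.90°.

≈ 31°N, 70°W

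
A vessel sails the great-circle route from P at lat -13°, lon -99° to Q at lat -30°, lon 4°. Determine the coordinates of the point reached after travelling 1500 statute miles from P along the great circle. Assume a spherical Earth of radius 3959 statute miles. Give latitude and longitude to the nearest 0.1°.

≈ lat -23.6°, lon -79.0°

Convert each endpoint to a unit vector on the sphere (x = cos φ cos λ, y = cos φ sin λ, z = sin φ).
The central angle between the endpoints is δ = arccos(p₁·p₂) ≈ 1.648 rad (94.4°). The total great-circle distance is δ·R ≈ 1.648 × 3959 ≈ 6525 mi, so the target fraction is f = 1500/6525 ≈ 0.230.
Interpolate at f ≈ 0.230 with slerp weights a = sin((1−f)δ)/sin δ ≈ 0.958, b = sin(fδ)/sin δ ≈ 0.371.
p = a·p₁ + b·p₂ ≈ (0.175, -0.899, -0.401); φ = arcsin(p_z) ≈ -23.64°, λ = atan2(p_y, p_x) ≈ -79.02°.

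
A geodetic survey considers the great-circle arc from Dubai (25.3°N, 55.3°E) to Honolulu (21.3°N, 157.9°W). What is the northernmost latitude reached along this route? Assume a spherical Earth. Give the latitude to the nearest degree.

≈ 56°N

The great circle lies in the plane with unit normal n̂ = (p₁ × p₂)/|p₁ × p₂|.
Here n̂_z ≈ +0.552; the vertex latitude is φ_max = arccos|n̂_z| ≈ 56.5°.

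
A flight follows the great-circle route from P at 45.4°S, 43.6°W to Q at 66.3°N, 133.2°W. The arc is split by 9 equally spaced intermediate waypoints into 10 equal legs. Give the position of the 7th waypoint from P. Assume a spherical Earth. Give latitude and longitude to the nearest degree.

≈ 38°N, 86°W

From cos δ = sin φ₁ sin φ₂ + cos φ₁ cos φ₂ cos Δλ, the central angle is δ ≈ 2.278 rad (130.5°).
Interpolate at f = 7/10 with slerp weights a = sin((1−f)δ)/sin δ ≈ 0.831, b = sin(fδ)/sin δ ≈ 1.316.
p = a·p₁ + b·p₂ ≈ (0.061, -0.788, 0.613); φ = arcsin(p_z) ≈ 37.80°, λ = atan2(p_y, p_x) ≈ -85.60°.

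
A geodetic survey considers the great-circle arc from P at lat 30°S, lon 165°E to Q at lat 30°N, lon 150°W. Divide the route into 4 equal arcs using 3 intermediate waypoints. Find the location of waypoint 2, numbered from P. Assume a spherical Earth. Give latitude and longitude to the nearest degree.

Write both endpoints as unit vectors p₁, p₂ with components (cos φ cos λ, cos φ sin λ, sin φ).
The central angle between the endpoints is δ = arccos(p₁·p₂) ≈ 1.287 rad (73.7°).
Interpolate at f = 2/4 with slerp weights a = sin((1−f)δ)/sin δ ≈ 0.625, b = sin(fδ)/sin δ ≈ 0.625.
p = a·p₁ + b·p₂ ≈ (-0.991, -0.131, 0.000); φ = arcsin(p_z) ≈ 0.00°, λ = atan2(p_y, p_x) ≈ -172.50°.

≈ lat 0°N, lon 172°W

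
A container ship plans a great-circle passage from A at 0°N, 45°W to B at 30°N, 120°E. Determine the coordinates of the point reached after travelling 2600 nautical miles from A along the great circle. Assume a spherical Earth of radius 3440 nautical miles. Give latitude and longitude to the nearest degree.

From cos δ = sin φ₁ sin φ₂ + cos φ₁ cos φ₂ cos Δλ, the central angle is δ ≈ 2.562 rad (146.8°). The total great-circle distance is δ·R ≈ 2.562 × 3440 ≈ 8812 nmi, so the target fraction is f = 2600/8812 ≈ 0.295.
Interpolate at f ≈ 0.295 with slerp weights a = sin((1−f)δ)/sin δ ≈ 1.775, b = sin(fδ)/sin δ ≈ 1.252.
p = a·p₁ + b·p₂ ≈ (0.713, -0.316, 0.626); φ = arcsin(p_z) ≈ 38.75°, λ = atan2(p_y, p_x) ≈ -23.92°.

≈ 39°N, 24°W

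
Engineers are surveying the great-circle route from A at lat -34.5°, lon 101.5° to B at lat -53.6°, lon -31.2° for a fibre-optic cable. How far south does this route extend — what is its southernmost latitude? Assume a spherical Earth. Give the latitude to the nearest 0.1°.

The great circle lies in the plane with unit normal n̂ = (p₁ × p₂)/|p₁ × p₂|.
Here n̂_z ≈ -0.362; the vertex latitude is φ_max = arccos|n̂_z| ≈ 68.8°.

≈ -68.8°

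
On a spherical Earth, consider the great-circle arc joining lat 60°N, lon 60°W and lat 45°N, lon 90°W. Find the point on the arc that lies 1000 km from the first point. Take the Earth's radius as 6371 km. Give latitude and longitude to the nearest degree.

≈ lat 55°N, lon 74°W

Write both endpoints as unit vectors p₁, p₂ with components (cos φ cos λ, cos φ sin λ, sin φ).
The central angle between the endpoints is δ = arccos(p₁·p₂) ≈ 0.406 rad (23.3°). The total great-circle distance is δ·R ≈ 0.406 × 6371 ≈ 2589 km, so the target fraction is f = 1000/2589 ≈ 0.386.
Interpolate at f ≈ 0.386 with slerp weights a = sin((1−f)δ)/sin δ ≈ 0.624, b = sin(fδ)/sin δ ≈ 0.395.
p = a·p₁ + b·p₂ ≈ (0.156, -0.550, 0.820); φ = arcsin(p_z) ≈ 55.13°, λ = atan2(p_y, p_x) ≈ -74.15°.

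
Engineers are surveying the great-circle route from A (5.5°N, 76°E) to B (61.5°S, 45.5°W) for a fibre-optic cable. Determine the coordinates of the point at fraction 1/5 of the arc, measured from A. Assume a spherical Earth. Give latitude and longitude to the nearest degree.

≈ (14°S, 66°E)

From cos δ = sin φ₁ sin φ₂ + cos φ₁ cos φ₂ cos Δλ, the central angle is δ ≈ 1.910 rad (109.4°).
Interpolate at f = 1/5 with slerp weights a = sin((1−f)δ)/sin δ ≈ 1.059, b = sin(fδ)/sin δ ≈ 0.395.
p = a·p₁ + b·p₂ ≈ (0.387, 0.889, -0.246); φ = arcsin(p_z) ≈ -14.23°, λ = atan2(p_y, p_x) ≈ 66.45°.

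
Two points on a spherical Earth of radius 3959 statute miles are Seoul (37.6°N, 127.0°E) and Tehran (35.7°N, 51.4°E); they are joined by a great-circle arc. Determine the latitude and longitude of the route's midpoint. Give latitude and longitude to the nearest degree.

Write both endpoints as unit vectors p₁, p₂ with components (cos φ cos λ, cos φ sin λ, sin φ).
The central angle between the endpoints is δ = arccos(p₁·p₂) ≈ 1.029 rad (58.9°).
Interpolate at f = 1/2 with slerp weights a = sin((1−f)δ)/sin δ ≈ 0.574, b = sin(fδ)/sin δ ≈ 0.574.
p = a·p₁ + b·p₂ ≈ (0.017, 0.728, 0.686); φ = arcsin(p_z) ≈ 43.28°, λ = atan2(p_y, p_x) ≈ 88.65°.

≈ (43°N, 89°E)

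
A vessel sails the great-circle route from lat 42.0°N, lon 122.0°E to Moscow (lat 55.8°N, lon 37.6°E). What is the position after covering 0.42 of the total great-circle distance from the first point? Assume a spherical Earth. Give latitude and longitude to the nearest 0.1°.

≈ lat 55.3°N, lon 94.1°E

Convert each endpoint to a unit vector on the sphere (x = cos φ cos λ, y = cos φ sin λ, z = sin φ).
The central angle between the endpoints is δ = arccos(p₁·p₂) ≈ 0.935 rad (53.5°).
Interpolate at f = 0.42 with slerp weights a = sin((1−f)δ)/sin δ ≈ 0.641, b = sin(fδ)/sin δ ≈ 0.476.
p = a·p₁ + b·p₂ ≈ (-0.041, 0.567, 0.822); φ = arcsin(p_z) ≈ 55.34°, λ = atan2(p_y, p_x) ≈ 94.11°.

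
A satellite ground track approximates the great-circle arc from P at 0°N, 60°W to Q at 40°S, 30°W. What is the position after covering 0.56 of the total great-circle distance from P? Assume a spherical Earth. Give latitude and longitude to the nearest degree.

≈ 23°S, 45°W

Write both endpoints as unit vectors p₁, p₂ with components (cos φ cos λ, cos φ sin λ, sin φ).
The central angle between the endpoints is δ = arccos(p₁·p₂) ≈ 0.845 rad (48.4°).
Interpolate at f = 0.56 with slerp weights a = sin((1−f)δ)/sin δ ≈ 0.486, b = sin(fδ)/sin δ ≈ 0.609.
p = a·p₁ + b·p₂ ≈ (0.647, -0.654, -0.392); φ = arcsin(p_z) ≈ -23.06°, λ = atan2(p_y, p_x) ≈ -45.31°.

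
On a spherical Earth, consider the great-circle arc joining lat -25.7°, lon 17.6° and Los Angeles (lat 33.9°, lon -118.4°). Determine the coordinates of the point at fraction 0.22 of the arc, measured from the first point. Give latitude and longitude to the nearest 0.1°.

≈ lat -11.0°, lon -11.4°

The haversine formula gives a central angle δ ≈ 2.465 rad (141.2°) between the endpoints.
Interpolate at f = 0.22 with slerp weights a = sin((1−f)δ)/sin δ ≈ 1.500, b = sin(fδ)/sin δ ≈ 0.825.
p = a·p₁ + b·p₂ ≈ (0.962, -0.193, -0.190); φ = arcsin(p_z) ≈ -10.98°, λ = atan2(p_y, p_x) ≈ -11.37°.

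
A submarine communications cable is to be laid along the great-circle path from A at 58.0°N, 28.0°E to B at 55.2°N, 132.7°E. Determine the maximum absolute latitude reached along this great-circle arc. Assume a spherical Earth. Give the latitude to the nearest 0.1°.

≈ 68.1°N

The great circle lies in the plane with unit normal n̂ = (p₁ × p₂)/|p₁ × p₂|.
Here n̂_z ≈ +0.373; the vertex latitude is φ_max = arccos|n̂_z| ≈ 68.1°.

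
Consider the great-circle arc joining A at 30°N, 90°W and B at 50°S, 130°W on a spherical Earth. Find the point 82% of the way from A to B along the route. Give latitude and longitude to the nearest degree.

Convert each endpoint to a unit vector on the sphere (x = cos φ cos λ, y = cos φ sin λ, z = sin φ).
The central angle between the endpoints is δ = arccos(p₁·p₂) ≈ 1.527 rad (87.5°).
Interpolate at f = 0.82 with slerp weights a = sin((1−f)δ)/sin δ ≈ 0.272, b = sin(fδ)/sin δ ≈ 0.951.
p = a·p₁ + b·p₂ ≈ (-0.393, -0.703, -0.592); φ = arcsin(p_z) ≈ -36.33°, λ = atan2(p_y, p_x) ≈ -119.18°.

≈ 36°S, 119°W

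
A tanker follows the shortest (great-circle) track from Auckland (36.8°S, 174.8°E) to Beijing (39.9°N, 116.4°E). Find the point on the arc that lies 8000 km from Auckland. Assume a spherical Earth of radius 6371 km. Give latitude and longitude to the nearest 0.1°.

The haversine formula gives a central angle δ ≈ 1.633 rad (93.6°) between the endpoints. The total great-circle distance is δ·R ≈ 1.633 × 6371 ≈ 10405 km, so the target fraction is f = 8000/10405 ≈ 0.769.
Interpolate at f ≈ 0.769 with slerp weights a = sin((1−f)δ)/sin δ ≈ 0.369, b = sin(fδ)/sin δ ≈ 0.953.
p = a·p₁ + b·p₂ ≈ (-0.619, 0.681, 0.390); φ = arcsin(p_z) ≈ 22.94°, λ = atan2(p_y, p_x) ≈ 132.27°.

≈ 22.9°N, 132.3°E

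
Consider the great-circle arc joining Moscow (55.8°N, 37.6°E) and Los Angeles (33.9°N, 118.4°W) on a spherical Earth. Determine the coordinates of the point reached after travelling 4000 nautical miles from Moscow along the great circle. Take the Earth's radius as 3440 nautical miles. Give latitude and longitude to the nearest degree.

From cos δ = sin φ₁ sin φ₂ + cos φ₁ cos φ₂ cos Δλ, the central angle is δ ≈ 1.536 rad (88.0°). The total great-circle distance is δ·R ≈ 1.536 × 3440 ≈ 5283 nmi, so the target fraction is f = 4000/5283 ≈ 0.757.
Interpolate at f ≈ 0.757 with slerp weights a = sin((1−f)δ)/sin δ ≈ 0.365, b = sin(fδ)/sin δ ≈ 0.918.
p = a·p₁ + b·p₂ ≈ (-0.200, -0.546, 0.814); φ = arcsin(p_z) ≈ 54.47°, λ = atan2(p_y, p_x) ≈ -110.16°.

≈ 54°N, 110°W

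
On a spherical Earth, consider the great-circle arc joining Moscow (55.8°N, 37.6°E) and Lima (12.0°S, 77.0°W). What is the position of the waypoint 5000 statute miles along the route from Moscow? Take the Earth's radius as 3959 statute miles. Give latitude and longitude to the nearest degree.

≈ 22°N, 54°W

From cos δ = sin φ₁ sin φ₂ + cos φ₁ cos φ₂ cos Δλ, the central angle is δ ≈ 1.983 rad (113.6°). The total great-circle distance is δ·R ≈ 1.983 × 3959 ≈ 7852 mi, so the target fraction is f = 5000/7852 ≈ 0.637.
Interpolate at f ≈ 0.637 with slerp weights a = sin((1−f)δ)/sin δ ≈ 0.720, b = sin(fδ)/sin δ ≈ 1.040.
p = a·p₁ + b·p₂ ≈ (0.550, -0.744, 0.379); φ = arcsin(p_z) ≈ 22.28°, λ = atan2(p_y, p_x) ≈ -53.57°.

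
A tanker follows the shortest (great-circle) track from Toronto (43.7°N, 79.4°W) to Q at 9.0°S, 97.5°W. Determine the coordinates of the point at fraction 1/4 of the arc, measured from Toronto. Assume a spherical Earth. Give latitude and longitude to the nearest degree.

Convert each endpoint to a unit vector on the sphere (x = cos φ cos λ, y = cos φ sin λ, z = sin φ).
The central angle between the endpoints is δ = arccos(p₁·p₂) ≈ 0.963 rad (55.2°).
Interpolate at f = 1/4 with slerp weights a = sin((1−f)δ)/sin δ ≈ 0.805, b = sin(fδ)/sin δ ≈ 0.290.
p = a·p₁ + b·p₂ ≈ (0.070, -0.857, 0.511); φ = arcsin(p_z) ≈ 30.73°, λ = atan2(p_y, p_x) ≈ -85.35°.

≈ 31°N, 85°W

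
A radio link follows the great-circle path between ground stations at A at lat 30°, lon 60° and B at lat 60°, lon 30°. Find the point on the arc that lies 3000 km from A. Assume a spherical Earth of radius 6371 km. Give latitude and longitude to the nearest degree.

≈ lat 53°, lon 41°

Write both endpoints as unit vectors p₁, p₂ with components (cos φ cos λ, cos φ sin λ, sin φ).
The central angle between the endpoints is δ = arccos(p₁·p₂) ≈ 0.630 rad (36.1°). The total great-circle distance is δ·R ≈ 0.630 × 6371 ≈ 4014 km, so the target fraction is f = 3000/4014 ≈ 0.747.
Interpolate at f ≈ 0.747 with slerp weights a = sin((1−f)δ)/sin δ ≈ 0.269, b = sin(fδ)/sin δ ≈ 0.770.
p = a·p₁ + b·p₂ ≈ (0.450, 0.394, 0.801); φ = arcsin(p_z) ≈ 53.26°, λ = atan2(p_y, p_x) ≈ 41.23°.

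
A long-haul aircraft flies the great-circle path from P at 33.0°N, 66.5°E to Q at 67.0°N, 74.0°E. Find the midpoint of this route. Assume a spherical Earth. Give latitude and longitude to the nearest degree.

Write both endpoints as unit vectors p₁, p₂ with components (cos φ cos λ, cos φ sin λ, sin φ).
The central angle between the endpoints is δ = arccos(p₁·p₂) ≈ 0.598 rad (34.3°).
Interpolate at f = 1/2 with slerp weights a = sin((1−f)δ)/sin δ ≈ 0.523, b = sin(fδ)/sin δ ≈ 0.523.
p = a·p₁ + b·p₂ ≈ (0.231, 0.599, 0.767); φ = arcsin(p_z) ≈ 50.05°, λ = atan2(p_y, p_x) ≈ 68.88°.

≈ 50°N, 69°E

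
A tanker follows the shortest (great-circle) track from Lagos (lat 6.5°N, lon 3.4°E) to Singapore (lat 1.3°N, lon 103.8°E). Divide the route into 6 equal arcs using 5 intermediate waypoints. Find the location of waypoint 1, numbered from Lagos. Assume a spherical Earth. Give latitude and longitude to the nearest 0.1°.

Convert each endpoint to a unit vector on the sphere (x = cos φ cos λ, y = cos φ sin λ, z = sin φ).
The central angle between the endpoints is δ = arccos(p₁·p₂) ≈ 1.748 rad (100.2°).
Interpolate at f = 1/6 with slerp weights a = sin((1−f)δ)/sin δ ≈ 1.009, b = sin(fδ)/sin δ ≈ 0.292.
p = a·p₁ + b·p₂ ≈ (0.932, 0.343, 0.121); φ = arcsin(p_z) ≈ 6.94°, λ = atan2(p_y, p_x) ≈ 20.21°.

≈ lat 6.9°N, lon 20.2°E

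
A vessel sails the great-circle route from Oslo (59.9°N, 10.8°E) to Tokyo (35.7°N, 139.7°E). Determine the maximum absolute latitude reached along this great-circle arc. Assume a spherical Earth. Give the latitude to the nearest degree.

≈ 71°N

The great circle lies in the plane with unit normal n̂ = (p₁ × p₂)/|p₁ × p₂|.
Here n̂_z ≈ +0.327; the vertex latitude is φ_max = arccos|n̂_z| ≈ 70.9°.
Check via Clairaut: cos φ_max = |cos φ₁| · sin C = cos(59.9°)·sin(40.7°) ≈ 0.327, again giving ≈ 70.9°.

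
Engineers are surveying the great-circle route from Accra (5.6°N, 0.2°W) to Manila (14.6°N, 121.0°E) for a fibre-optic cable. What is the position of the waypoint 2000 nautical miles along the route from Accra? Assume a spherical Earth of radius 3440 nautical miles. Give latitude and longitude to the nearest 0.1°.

Write both endpoints as unit vectors p₁, p₂ with components (cos φ cos λ, cos φ sin λ, sin φ).
The central angle between the endpoints is δ = arccos(p₁·p₂) ≈ 2.065 rad (118.3°). The total great-circle distance is δ·R ≈ 2.065 × 3440 ≈ 7104 nmi, so the target fraction is f = 2000/7104 ≈ 0.282.
Interpolate at f ≈ 0.282 with slerp weights a = sin((1−f)δ)/sin δ ≈ 1.132, b = sin(fδ)/sin δ ≈ 0.624.
p = a·p₁ + b·p₂ ≈ (0.815, 0.514, 0.268); φ = arcsin(p_z) ≈ 15.53°, λ = atan2(p_y, p_x) ≈ 32.21°.

≈ 15.5°N, 32.2°E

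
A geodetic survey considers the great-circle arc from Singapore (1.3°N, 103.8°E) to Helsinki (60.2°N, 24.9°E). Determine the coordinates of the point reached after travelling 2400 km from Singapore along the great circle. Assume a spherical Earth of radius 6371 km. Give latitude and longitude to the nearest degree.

The haversine formula gives a central angle δ ≈ 1.455 rad (83.4°) between the endpoints. The total great-circle distance is δ·R ≈ 1.455 × 6371 ≈ 9271 km, so the target fraction is f = 2400/9271 ≈ 0.259.
Interpolate at f ≈ 0.259 with slerp weights a = sin((1−f)δ)/sin δ ≈ 0.887, b = sin(fδ)/sin δ ≈ 0.370.
p = a·p₁ + b·p₂ ≈ (-0.045, 0.939, 0.341); φ = arcsin(p_z) ≈ 19.97°, λ = atan2(p_y, p_x) ≈ 92.72°.

≈ 20°N, 93°E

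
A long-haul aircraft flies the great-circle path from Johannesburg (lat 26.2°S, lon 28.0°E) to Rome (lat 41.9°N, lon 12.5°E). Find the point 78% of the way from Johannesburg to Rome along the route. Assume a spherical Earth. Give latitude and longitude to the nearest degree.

≈ lat 27°N, lon 17°E

Convert each endpoint to a unit vector on the sphere (x = cos φ cos λ, y = cos φ sin λ, z = sin φ).
The central angle between the endpoints is δ = arccos(p₁·p₂) ≈ 1.215 rad (69.6°).
Interpolate at f = 0.78 with slerp weights a = sin((1−f)δ)/sin δ ≈ 0.282, b = sin(fδ)/sin δ ≈ 0.866.
p = a·p₁ + b·p₂ ≈ (0.853, 0.258, 0.454); φ = arcsin(p_z) ≈ 27.01°, λ = atan2(p_y, p_x) ≈ 16.85°.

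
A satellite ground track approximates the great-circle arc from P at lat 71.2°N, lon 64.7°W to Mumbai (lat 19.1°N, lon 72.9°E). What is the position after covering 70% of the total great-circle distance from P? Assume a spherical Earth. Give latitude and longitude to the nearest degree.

The haversine formula gives a central angle δ ≈ 1.486 rad (85.1°) between the endpoints.
Interpolate at f = 0.70 with slerp weights a = sin((1−f)δ)/sin δ ≈ 0.433, b = sin(fδ)/sin δ ≈ 0.866.
p = a·p₁ + b·p₂ ≈ (0.300, 0.656, 0.693); φ = arcsin(p_z) ≈ 43.85°, λ = atan2(p_y, p_x) ≈ 65.41°.

≈ lat 44°N, lon 65°E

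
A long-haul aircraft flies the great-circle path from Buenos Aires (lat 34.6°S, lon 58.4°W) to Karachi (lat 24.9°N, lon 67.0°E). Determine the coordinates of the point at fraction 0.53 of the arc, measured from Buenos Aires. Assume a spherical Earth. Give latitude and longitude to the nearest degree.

Convert each endpoint to a unit vector on the sphere (x = cos φ cos λ, y = cos φ sin λ, z = sin φ).
The central angle between the endpoints is δ = arccos(p₁·p₂) ≈ 2.307 rad (132.2°).
Interpolate at f = 0.53 with slerp weights a = sin((1−f)δ)/sin δ ≈ 1.193, b = sin(fδ)/sin δ ≈ 1.269.
p = a·p₁ + b·p₂ ≈ (0.964, 0.223, -0.143); φ = arcsin(p_z) ≈ -8.24°, λ = atan2(p_y, p_x) ≈ 13.01°.

≈ lat 8°S, lon 13°E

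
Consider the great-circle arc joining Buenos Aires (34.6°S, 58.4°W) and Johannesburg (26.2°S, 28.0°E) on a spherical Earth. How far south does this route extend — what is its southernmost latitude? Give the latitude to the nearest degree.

The great circle lies in the plane with unit normal n̂ = (p₁ × p₂)/|p₁ × p₂|.
Here n̂_z ≈ +0.772; the vertex latitude is φ_max = arccos|n̂_z| ≈ 39.5°.

≈ 39°S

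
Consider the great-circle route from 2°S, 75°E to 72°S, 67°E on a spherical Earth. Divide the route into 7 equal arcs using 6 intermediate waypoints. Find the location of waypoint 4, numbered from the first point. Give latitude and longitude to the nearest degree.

≈ 42°S, 73°E

Convert each endpoint to a unit vector on the sphere (x = cos φ cos λ, y = cos φ sin λ, z = sin φ).
The central angle between the endpoints is δ = arccos(p₁·p₂) ≈ 1.225 rad (70.2°).
Interpolate at f = 4/7 with slerp weights a = sin((1−f)δ)/sin δ ≈ 0.533, b = sin(fδ)/sin δ ≈ 0.685.
p = a·p₁ + b·p₂ ≈ (0.220, 0.709, -0.670); φ = arcsin(p_z) ≈ -42.05°, λ = atan2(p_y, p_x) ≈ 72.73°.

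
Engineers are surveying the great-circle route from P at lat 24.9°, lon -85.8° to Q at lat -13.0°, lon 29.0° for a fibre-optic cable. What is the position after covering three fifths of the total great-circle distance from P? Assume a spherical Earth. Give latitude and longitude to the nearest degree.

From cos δ = sin φ₁ sin φ₂ + cos φ₁ cos φ₂ cos Δλ, the central angle is δ ≈ 2.055 rad (117.7°).
Interpolate at f = 3/5 with slerp weights a = sin((1−f)δ)/sin δ ≈ 0.828, b = sin(fδ)/sin δ ≈ 1.066.
p = a·p₁ + b·p₂ ≈ (0.963, -0.245, 0.109); φ = arcsin(p_z) ≈ 6.24°, λ = atan2(p_y, p_x) ≈ -14.27°.

≈ lat 6°, lon -14°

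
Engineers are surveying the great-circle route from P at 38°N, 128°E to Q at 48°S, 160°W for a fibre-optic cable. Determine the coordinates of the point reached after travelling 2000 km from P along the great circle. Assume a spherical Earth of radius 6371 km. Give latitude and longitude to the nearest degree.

Write both endpoints as unit vectors p₁, p₂ with components (cos φ cos λ, cos φ sin λ, sin φ).
The central angle between the endpoints is δ = arccos(p₁·p₂) ≈ 1.870 rad (107.1°). The total great-circle distance is δ·R ≈ 1.870 × 6371 ≈ 11913 km, so the target fraction is f = 2000/11913 ≈ 0.168.
Interpolate at f ≈ 0.168 with slerp weights a = sin((1−f)δ)/sin δ ≈ 1.046, b = sin(fδ)/sin δ ≈ 0.323.
p = a·p₁ + b·p₂ ≈ (-0.711, 0.576, 0.404); φ = arcsin(p_z) ≈ 23.83°, λ = atan2(p_y, p_x) ≈ 140.99°.

≈ 24°N, 141°E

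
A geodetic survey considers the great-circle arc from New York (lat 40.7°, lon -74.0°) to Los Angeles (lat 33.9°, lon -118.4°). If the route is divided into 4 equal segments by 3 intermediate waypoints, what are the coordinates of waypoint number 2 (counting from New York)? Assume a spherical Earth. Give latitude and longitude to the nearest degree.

Convert each endpoint to a unit vector on the sphere (x = cos φ cos λ, y = cos φ sin λ, z = sin φ).
The central angle between the endpoints is δ = arccos(p₁·p₂) ≈ 0.621 rad (35.6°).
Interpolate at f = 2/4 with slerp weights a = sin((1−f)δ)/sin δ ≈ 0.525, b = sin(fδ)/sin δ ≈ 0.525.
p = a·p₁ + b·p₂ ≈ (-0.098, -0.766, 0.635); φ = arcsin(p_z) ≈ 39.44°, λ = atan2(p_y, p_x) ≈ -97.26°.

≈ lat 39°, lon -97°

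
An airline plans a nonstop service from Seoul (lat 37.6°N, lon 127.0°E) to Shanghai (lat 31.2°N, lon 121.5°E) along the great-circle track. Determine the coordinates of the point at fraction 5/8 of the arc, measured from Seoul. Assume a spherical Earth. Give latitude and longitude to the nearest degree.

≈ lat 34°N, lon 123°E

From cos δ = sin φ₁ sin φ₂ + cos φ₁ cos φ₂ cos Δλ, the central angle is δ ≈ 0.137 rad (7.8°).
Interpolate at f = 5/8 with slerp weights a = sin((1−f)δ)/sin δ ≈ 0.376, b = sin(fδ)/sin δ ≈ 0.626.
p = a·p₁ + b·p₂ ≈ (-0.459, 0.695, 0.554); φ = arcsin(p_z) ≈ 33.63°, λ = atan2(p_y, p_x) ≈ 123.47°.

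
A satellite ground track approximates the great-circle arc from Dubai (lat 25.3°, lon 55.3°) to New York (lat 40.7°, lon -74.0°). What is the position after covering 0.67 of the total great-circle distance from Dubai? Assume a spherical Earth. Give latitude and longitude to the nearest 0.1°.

Convert each endpoint to a unit vector on the sphere (x = cos φ cos λ, y = cos φ sin λ, z = sin φ).
The central angle between the endpoints is δ = arccos(p₁·p₂) ≈ 1.727 rad (98.9°).
Interpolate at f = 0.67 with slerp weights a = sin((1−f)δ)/sin δ ≈ 0.546, b = sin(fδ)/sin δ ≈ 0.927.
p = a·p₁ + b·p₂ ≈ (0.475, -0.270, 0.838); φ = arcsin(p_z) ≈ 56.91°, λ = atan2(p_y, p_x) ≈ -29.58°.

≈ lat 56.9°, lon -29.6°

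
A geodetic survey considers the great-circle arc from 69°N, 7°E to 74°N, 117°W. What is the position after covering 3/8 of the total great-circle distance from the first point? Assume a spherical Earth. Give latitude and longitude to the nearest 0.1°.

≈ 78.9°N, 20.7°W

Convert each endpoint to a unit vector on the sphere (x = cos φ cos λ, y = cos φ sin λ, z = sin φ).
The central angle between the endpoints is δ = arccos(p₁·p₂) ≈ 0.569 rad (32.6°).
Interpolate at f = 3/8 with slerp weights a = sin((1−f)δ)/sin δ ≈ 0.646, b = sin(fδ)/sin δ ≈ 0.393.
p = a·p₁ + b·p₂ ≈ (0.181, -0.068, 0.981); φ = arcsin(p_z) ≈ 78.86°, λ = atan2(p_y, p_x) ≈ -20.71°.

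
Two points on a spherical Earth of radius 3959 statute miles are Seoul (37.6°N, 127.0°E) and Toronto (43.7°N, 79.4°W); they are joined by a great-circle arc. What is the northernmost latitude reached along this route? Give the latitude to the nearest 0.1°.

≈ 75.2°N

The great circle lies in the plane with unit normal n̂ = (p₁ × p₂)/|p₁ × p₂|.
Here n̂_z ≈ +0.256; the vertex latitude is φ_max = arccos|n̂_z| ≈ 75.2°.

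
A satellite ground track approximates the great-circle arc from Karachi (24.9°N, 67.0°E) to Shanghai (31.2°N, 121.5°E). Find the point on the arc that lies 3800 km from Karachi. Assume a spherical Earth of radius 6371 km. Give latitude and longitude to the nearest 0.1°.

The haversine formula gives a central angle δ ≈ 0.838 rad (48.0°) between the endpoints. The total great-circle distance is δ·R ≈ 0.838 × 6371 ≈ 5341 km, so the target fraction is f = 3800/5341 ≈ 0.711.
Interpolate at f ≈ 0.711 with slerp weights a = sin((1−f)δ)/sin δ ≈ 0.322, b = sin(fδ)/sin δ ≈ 0.755.
p = a·p₁ + b·p₂ ≈ (-0.223, 0.820, 0.527); φ = arcsin(p_z) ≈ 31.80°, λ = atan2(p_y, p_x) ≈ 105.24°.

≈ 31.8°N, 105.2°E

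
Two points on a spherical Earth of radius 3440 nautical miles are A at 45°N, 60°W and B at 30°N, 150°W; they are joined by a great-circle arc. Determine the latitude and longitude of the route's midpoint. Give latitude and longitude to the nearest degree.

From cos δ = sin φ₁ sin φ₂ + cos φ₁ cos φ₂ cos Δλ, the central angle is δ ≈ 1.209 rad (69.3°).
Interpolate at f = 1/2 with slerp weights a = sin((1−f)δ)/sin δ ≈ 0.608, b = sin(fδ)/sin δ ≈ 0.608.
p = a·p₁ + b·p₂ ≈ (-0.241, -0.635, 0.734); φ = arcsin(p_z) ≈ 47.19°, λ = atan2(p_y, p_x) ≈ -110.77°.

≈ 47°N, 111°W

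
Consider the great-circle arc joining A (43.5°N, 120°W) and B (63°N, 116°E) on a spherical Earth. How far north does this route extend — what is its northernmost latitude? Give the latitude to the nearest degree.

≈ 72°N

The great circle lies in the plane with unit normal n̂ = (p₁ × p₂)/|p₁ × p₂|.
Here n̂_z ≈ -0.302; the vertex latitude is φ_max = arccos|n̂_z| ≈ 72.4°.
Check via Clairaut: cos φ_max = |cos φ₁| · sin C = cos(43.5°)·sin(24.6°) ≈ 0.302, again giving ≈ 72.4°.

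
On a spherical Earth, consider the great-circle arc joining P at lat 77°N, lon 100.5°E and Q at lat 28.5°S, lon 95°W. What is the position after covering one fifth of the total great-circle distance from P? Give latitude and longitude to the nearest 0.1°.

≈ lat 75.6°N, lon 113.1°W

Convert each endpoint to a unit vector on the sphere (x = cos φ cos λ, y = cos φ sin λ, z = sin φ).
The central angle between the endpoints is δ = arccos(p₁·p₂) ≈ 2.286 rad (131.0°).
Interpolate at f = 1/5 with slerp weights a = sin((1−f)δ)/sin δ ≈ 1.280, b = sin(fδ)/sin δ ≈ 0.584.
p = a·p₁ + b·p₂ ≈ (-0.097, -0.228, 0.969); φ = arcsin(p_z) ≈ 75.63°, λ = atan2(p_y, p_x) ≈ -113.06°.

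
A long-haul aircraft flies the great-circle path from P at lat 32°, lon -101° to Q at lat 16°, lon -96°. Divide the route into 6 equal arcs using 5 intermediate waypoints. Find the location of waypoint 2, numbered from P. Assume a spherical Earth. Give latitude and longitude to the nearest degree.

≈ lat 27°, lon -99°

From cos δ = sin φ₁ sin φ₂ + cos φ₁ cos φ₂ cos Δλ, the central angle is δ ≈ 0.290 rad (16.6°).
Interpolate at f = 2/6 with slerp weights a = sin((1−f)δ)/sin δ ≈ 0.672, b = sin(fδ)/sin δ ≈ 0.338.
p = a·p₁ + b·p₂ ≈ (-0.143, -0.882, 0.449); φ = arcsin(p_z) ≈ 26.69°, λ = atan2(p_y, p_x) ≈ -99.19°.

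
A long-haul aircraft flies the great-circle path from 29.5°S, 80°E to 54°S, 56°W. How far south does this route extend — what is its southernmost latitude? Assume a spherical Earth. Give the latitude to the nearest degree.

The great circle lies in the plane with unit normal n̂ = (p₁ × p₂)/|p₁ × p₂|.
Here n̂_z ≈ -0.356; the vertex latitude is φ_max = arccos|n̂_z| ≈ 69.2°.

≈ 69°S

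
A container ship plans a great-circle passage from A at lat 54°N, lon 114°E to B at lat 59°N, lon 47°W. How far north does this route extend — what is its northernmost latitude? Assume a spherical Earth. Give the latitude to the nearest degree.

The great circle lies in the plane with unit normal n̂ = (p₁ × p₂)/|p₁ × p₂|.
Here n̂_z ≈ -0.108; the vertex latitude is φ_max = arccos|n̂_z| ≈ 83.8°.
Check via Clairaut: cos φ_max = |cos φ₁| · sin C = cos(54.0°)·sin(10.6°) ≈ 0.108, again giving ≈ 83.8°.

≈ 84°N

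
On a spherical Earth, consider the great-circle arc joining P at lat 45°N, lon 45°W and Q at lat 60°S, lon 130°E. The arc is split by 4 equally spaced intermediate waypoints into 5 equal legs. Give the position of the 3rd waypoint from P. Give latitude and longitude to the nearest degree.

≈ lat 53°S, lon 29°W

Convert each endpoint to a unit vector on the sphere (x = cos φ cos λ, y = cos φ sin λ, z = sin φ).
The central angle between the endpoints is δ = arccos(p₁·p₂) ≈ 2.875 rad (164.7°).
Interpolate at f = 3/5 with slerp weights a = sin((1−f)δ)/sin δ ≈ 3.460, b = sin(fδ)/sin δ ≈ 3.746.
p = a·p₁ + b·p₂ ≈ (0.526, -0.295, -0.798); φ = arcsin(p_z) ≈ -52.90°, λ = atan2(p_y, p_x) ≈ -29.30°.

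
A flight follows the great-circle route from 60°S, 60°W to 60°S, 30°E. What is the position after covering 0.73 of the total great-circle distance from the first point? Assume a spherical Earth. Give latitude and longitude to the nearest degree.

≈ 66°S, 9°E

From cos δ = sin φ₁ sin φ₂ + cos φ₁ cos φ₂ cos Δλ, the central angle is δ ≈ 0.723 rad (41.4°).
Interpolate at f = 0.73 with slerp weights a = sin((1−f)δ)/sin δ ≈ 0.293, b = sin(fδ)/sin δ ≈ 0.761.
p = a·p₁ + b·p₂ ≈ (0.403, 0.063, -0.913); φ = arcsin(p_z) ≈ -65.93°, λ = atan2(p_y, p_x) ≈ 8.94°.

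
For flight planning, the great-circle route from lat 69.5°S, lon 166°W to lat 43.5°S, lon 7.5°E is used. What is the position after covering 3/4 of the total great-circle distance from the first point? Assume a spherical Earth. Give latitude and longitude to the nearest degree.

From cos δ = sin φ₁ sin φ₂ + cos φ₁ cos φ₂ cos Δλ, the central angle is δ ≈ 1.168 rad (66.9°).
Interpolate at f = 3/4 with slerp weights a = sin((1−f)δ)/sin δ ≈ 0.313, b = sin(fδ)/sin δ ≈ 0.835.
p = a·p₁ + b·p₂ ≈ (0.494, 0.053, -0.868); φ = arcsin(p_z) ≈ -60.20°, λ = atan2(p_y, p_x) ≈ 6.07°.

≈ lat 60°S, lon 6°E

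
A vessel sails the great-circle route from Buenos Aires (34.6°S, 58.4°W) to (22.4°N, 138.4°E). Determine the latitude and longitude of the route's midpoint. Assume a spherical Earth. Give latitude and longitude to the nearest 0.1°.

≈ (34.3°S, 161.5°W)

The haversine formula gives a central angle δ ≈ 2.808 rad (160.9°) between the endpoints.
Interpolate at f = 1/2 with slerp weights a = sin((1−f)δ)/sin δ ≈ 3.013, b = sin(fδ)/sin δ ≈ 3.013.
p = a·p₁ + b·p₂ ≈ (-0.784, -0.263, -0.563); φ = arcsin(p_z) ≈ -34.25°, λ = atan2(p_y, p_x) ≈ -161.45°.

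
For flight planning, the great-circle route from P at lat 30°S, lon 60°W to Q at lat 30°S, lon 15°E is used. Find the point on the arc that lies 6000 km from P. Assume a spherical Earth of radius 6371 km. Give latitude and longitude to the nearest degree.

Convert each endpoint to a unit vector on the sphere (x = cos φ cos λ, y = cos φ sin λ, z = sin φ).
The central angle between the endpoints is δ = arccos(p₁·p₂) ≈ 1.111 rad (63.6°). The total great-circle distance is δ·R ≈ 1.111 × 6371 ≈ 7076 km, so the target fraction is f = 6000/7076 ≈ 0.848.
Interpolate at f ≈ 0.848 with slerp weights a = sin((1−f)δ)/sin δ ≈ 0.188, b = sin(fδ)/sin δ ≈ 0.902.
p = a·p₁ + b·p₂ ≈ (0.836, 0.062, -0.545); φ = arcsin(p_z) ≈ -33.03°, λ = atan2(p_y, p_x) ≈ 4.21°.

≈ lat 33°S, lon 4°E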